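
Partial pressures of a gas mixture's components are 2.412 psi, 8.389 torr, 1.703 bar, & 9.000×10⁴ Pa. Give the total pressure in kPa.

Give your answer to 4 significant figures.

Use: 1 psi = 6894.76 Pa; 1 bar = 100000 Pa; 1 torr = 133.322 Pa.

2.412 psi × 6894.76 → 16630.2 Pa
8.389 torr × 133.322 → 1118.44 Pa
1.703 bar × 100000 → 170300 Pa
9.000×10⁴ Pa (already Pa)
Combined: 16630.2 + 1118.44 + 170300 + 90000 = 278049 Pa
In kPa: 278049 / 1000 = 278.049 kPa

278.0 kPa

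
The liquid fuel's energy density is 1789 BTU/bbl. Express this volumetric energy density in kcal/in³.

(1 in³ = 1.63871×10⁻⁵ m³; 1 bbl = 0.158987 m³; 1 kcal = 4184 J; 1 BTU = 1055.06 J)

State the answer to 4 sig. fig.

1789 BTU/bbl × 1055.06 J/BTU ÷ 0.158987 m³/bbl = 1.18721×10⁷ J/m³
1.18721×10⁷ J/m³ ÷ 4184 J/kcal × 1.63871×10⁻⁵ m³/in³ = 0.0464984 kcal/in³

0.04650 kcal/in³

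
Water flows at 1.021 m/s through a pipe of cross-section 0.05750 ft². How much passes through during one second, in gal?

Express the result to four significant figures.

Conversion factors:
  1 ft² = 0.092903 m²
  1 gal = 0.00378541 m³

1.441 gal

0.05750 ft² × 0.092903 → 0.00534192 m²
V = v × A × t = 1.021 m/s × 0.00534192 m² × 1 s = 0.0054541 m³
0.0054541 m³ ÷ (0.00378541 m³/gal) = 1.44082 gal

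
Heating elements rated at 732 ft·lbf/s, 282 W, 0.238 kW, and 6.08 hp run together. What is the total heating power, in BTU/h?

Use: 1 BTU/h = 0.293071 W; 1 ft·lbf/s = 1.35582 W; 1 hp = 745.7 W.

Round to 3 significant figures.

2.06×10⁴ BTU/h

732 ft·lbf/s × 1.35582 = 992.46 W
282 W (already W)
0.238 kW × 1000 = 238 W
6.08 hp × 745.7 = 4533.86 W
Combined: 992.46 + 282 + 238 + 4533.86 = 6046.32 W
In BTU/h: 6046.32 / 0.293071 = 20630.9 BTU/h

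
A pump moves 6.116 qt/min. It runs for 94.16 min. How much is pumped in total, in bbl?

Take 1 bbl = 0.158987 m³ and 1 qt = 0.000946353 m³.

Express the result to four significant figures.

6.116 qt/min → 9.64649×10⁻⁵ m³/s
94.16 min → 5649.6 s
V = Q × t = 9.64649×10⁻⁵ × 5649.6 = 0.544988 m³
In bbl: 0.544988 / 0.158987 = 3.42788 bbl

3.428 bbl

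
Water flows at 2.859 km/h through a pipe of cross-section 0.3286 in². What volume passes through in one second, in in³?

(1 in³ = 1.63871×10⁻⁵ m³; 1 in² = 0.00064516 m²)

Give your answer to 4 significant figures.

10.27 in³

2.859 km/h × (1/3.6) = 0.794167 m/s
0.3286 in² × 0.00064516 = 2.12×10⁻⁴ m²
V = v × A × t = 0.794167 m/s × 2.12×10⁻⁴ m² × 1 s = 1.68363×10⁻⁴ m³
1.68363×10⁻⁴ m³ ÷ (1.63871×10⁻⁵ m³/in³) = 10.2741 in³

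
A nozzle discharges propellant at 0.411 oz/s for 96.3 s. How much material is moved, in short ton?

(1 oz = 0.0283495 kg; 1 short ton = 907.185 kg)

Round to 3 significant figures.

0.00124 short ton

0.411 oz/s → 0.0116516 kg/s
m = ṁ × t = 0.0116516 × 96.3 = 1.12205 kg
In short ton: 1.12205 / 907.185 = 0.00123685 short ton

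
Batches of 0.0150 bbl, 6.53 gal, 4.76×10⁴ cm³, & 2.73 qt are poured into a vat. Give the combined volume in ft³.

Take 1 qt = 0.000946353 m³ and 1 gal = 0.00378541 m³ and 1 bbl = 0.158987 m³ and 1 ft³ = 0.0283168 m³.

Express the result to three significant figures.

2.73 ft³

0.0150 bbl × 0.158987 = 0.0023848 m³
6.53 gal × 0.00378541 = 0.0247187 m³
4.76×10⁴ cm³ × 10⁻⁶ = 0.0476 m³
2.73 qt × 0.000946353 = 0.00258354 m³
Combined: 0.0023848 + 0.0247187 + 0.0476 + 0.00258354 = 0.077287 m³
In ft³: 0.077287 / 0.0283168 = 2.72937 ft³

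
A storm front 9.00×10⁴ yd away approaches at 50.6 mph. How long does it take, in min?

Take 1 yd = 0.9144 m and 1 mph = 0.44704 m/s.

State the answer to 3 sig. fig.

9.00×10⁴ yd × 0.9144 → 82296 m
50.6 mph × 0.44704 → 22.6202 m/s
t = d / v = 82296 m / 22.6202 m/s = 3638.16 s
3638.16 s ÷ (60 s/min) = 60.636 min

60.6 min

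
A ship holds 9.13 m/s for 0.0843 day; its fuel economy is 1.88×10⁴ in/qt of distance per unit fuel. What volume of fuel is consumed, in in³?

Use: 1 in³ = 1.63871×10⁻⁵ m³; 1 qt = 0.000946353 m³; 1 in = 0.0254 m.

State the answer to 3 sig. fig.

8040 in³

0.0843 day → 7283.52 s
d = v × t = 9.13 × 7283.52 = 66498.5 m
1.88×10⁴ in/qt → 504590 m/m³
V = d / (distance per unit fuel) = 66498.5 / 504590 = 0.131787 m³
In in³: 0.131787 / 1.63871×10⁻⁵ = 8042.12 in³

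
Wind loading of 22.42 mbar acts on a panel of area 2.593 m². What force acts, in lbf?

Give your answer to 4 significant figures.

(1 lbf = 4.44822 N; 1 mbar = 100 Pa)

22.42 mbar × 100 → 2242 Pa
F = P × A = 2242 Pa × 2.593 m² = 5813.51 N
5813.51 N ÷ (4.44822 N/lbf) = 1306.93 lbf

1307 lbf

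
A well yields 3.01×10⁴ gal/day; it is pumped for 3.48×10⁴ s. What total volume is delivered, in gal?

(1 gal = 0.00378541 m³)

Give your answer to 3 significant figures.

3.01×10⁴ gal/day → 0.00131876 m³/s
V = Q × t = 0.00131876 × 34800 = 45.8928 m³
In gal: 45.8928 / 0.00378541 = 12123.6 gal

1.21×10⁴ gal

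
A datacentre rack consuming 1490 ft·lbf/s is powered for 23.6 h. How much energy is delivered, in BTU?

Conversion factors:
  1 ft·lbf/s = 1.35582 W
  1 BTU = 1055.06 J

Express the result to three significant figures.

1.63×10⁵ BTU

1490 ft·lbf/s × 1.35582 → 2020.17 W
23.6 h × 3600 → 84960 s
E = P × t = 2020.17 W × 84960 s = 1.71634×10⁸ J
1.71634×10⁸ J ÷ (1055.06 J/BTU) = 162677 BTU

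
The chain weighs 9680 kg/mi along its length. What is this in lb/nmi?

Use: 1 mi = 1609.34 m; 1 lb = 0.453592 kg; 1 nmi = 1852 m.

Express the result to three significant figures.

2.46×10⁴ lb/nmi

9680 kg/mi ÷ 1609.34 m/mi = 6.01489 kg/m
6.01489 kg/m ÷ 0.453592 kg/lb × 1852 m/nmi = 24558.6 lb/nmi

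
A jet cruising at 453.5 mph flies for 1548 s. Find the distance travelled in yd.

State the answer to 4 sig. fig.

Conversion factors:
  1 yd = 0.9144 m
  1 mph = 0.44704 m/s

453.5 mph × 0.44704 = 202.733 m/s
d = v × t = 202.733 m/s × 1548 s = 313831 m
313831 m ÷ (0.9144 m/yd) = 343210 yd

3.432×10⁵ yd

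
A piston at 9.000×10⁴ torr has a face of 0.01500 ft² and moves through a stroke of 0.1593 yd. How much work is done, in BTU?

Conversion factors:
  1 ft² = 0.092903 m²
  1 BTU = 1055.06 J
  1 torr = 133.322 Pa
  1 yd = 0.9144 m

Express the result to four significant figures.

9.000×10⁴ torr → 1.1999×10⁷ Pa
0.01500 ft² → 0.00139354 m²
F = P × A = 1.1999×10⁷ × 0.00139354 = 16721.1 N
0.1593 yd → 0.145664 m
W = F × d = 16721.1 × 0.145664 = 2435.66 J
In BTU: 2435.66 / 1055.06 = 2.30855 BTU

2.309 BTU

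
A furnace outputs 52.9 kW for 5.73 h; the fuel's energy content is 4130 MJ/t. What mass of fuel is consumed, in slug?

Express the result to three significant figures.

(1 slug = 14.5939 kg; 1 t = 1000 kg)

52.9 kW → 52900 W
5.73 h → 20628 s
E = P × t = 52900 × 20628 = 1.09122×10⁹ J
4130 MJ/t → 4.13×10⁶ J/kg
m = E / e_s = 1.09122×10⁹ / 4.13×10⁶ = 264.218 kg
In slug: 264.218 / 14.5939 = 18.1047 slug

18.1 slug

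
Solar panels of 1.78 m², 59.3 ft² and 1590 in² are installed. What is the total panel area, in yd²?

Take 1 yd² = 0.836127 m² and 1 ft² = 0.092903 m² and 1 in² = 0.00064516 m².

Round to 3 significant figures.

9.94 yd²

1.78 m² (already m²)
59.3 ft² × 0.092903 → 5.50915 m²
1590 in² × 0.00064516 → 1.0258 m²
Total: 1.78 + 5.50915 + 1.0258 = 8.31495 m²
In yd²: 8.31495 / 0.836127 = 9.9446 yd²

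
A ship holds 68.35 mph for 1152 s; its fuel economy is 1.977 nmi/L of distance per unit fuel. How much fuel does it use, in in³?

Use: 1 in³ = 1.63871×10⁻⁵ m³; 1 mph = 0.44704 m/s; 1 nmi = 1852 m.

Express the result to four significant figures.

586.7 in³

68.35 mph → 30.5552 m/s
d = v × t = 30.5552 × 1152 = 35199.6 m
1.977 nmi/L → 3.6614×10⁶ m/m³
V = d / (distance per unit fuel) = 35199.6 / 3.6614×10⁶ = 0.0096137 m³
In in³: 0.0096137 / 1.63871×10⁻⁵ = 586.663 in³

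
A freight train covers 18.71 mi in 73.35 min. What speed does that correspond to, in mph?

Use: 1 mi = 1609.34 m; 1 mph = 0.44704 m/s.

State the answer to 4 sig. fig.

15.30 mph

18.71 mi × 1609.34 = 30110.8 m
73.35 min × 60 = 4401 s
v = d / t = 30110.8 m / 4401 s = 6.84181 m/s
6.84181 m/s ÷ (0.44704 m/s/mph) = 15.3047 mph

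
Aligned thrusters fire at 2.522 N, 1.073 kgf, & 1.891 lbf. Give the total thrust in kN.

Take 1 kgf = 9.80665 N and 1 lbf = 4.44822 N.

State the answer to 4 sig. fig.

2.522 N (already N)
1.073 kgf × 9.80665 → 10.5225 N
1.891 lbf × 4.44822 → 8.41158 N
Combined: 2.522 + 10.5225 + 8.41158 = 21.4561 N
In kN: 21.4561 / 1000 = 0.0214561 kN

0.02146 kN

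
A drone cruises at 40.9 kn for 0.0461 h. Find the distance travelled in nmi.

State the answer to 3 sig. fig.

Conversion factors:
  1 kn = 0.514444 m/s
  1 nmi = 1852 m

40.9 kn × 0.514444 → 21.0408 m/s
0.0461 h × 3600 → 165.96 s
d = v × t = 21.0408 m/s × 165.96 s = 3491.93 m
3491.93 m ÷ (1852 m/nmi) = 1.88549 nmi

1.89 nmi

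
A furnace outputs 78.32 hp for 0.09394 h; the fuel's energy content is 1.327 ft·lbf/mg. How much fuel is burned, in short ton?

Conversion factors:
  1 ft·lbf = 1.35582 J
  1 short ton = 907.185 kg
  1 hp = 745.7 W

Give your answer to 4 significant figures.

78.32 hp → 58403.2 W
0.09394 h → 338.184 s
E = P × t = 58403.2 × 338.184 = 1.9751×10⁷ J
1.327 ft·lbf/mg → 1.79917×10⁶ J/kg
m = E / e_s = 1.9751×10⁷ / 1.79917×10⁶ = 10.9778 kg
In short ton: 10.9778 / 907.185 = 0.0121009 short ton

0.01210 short ton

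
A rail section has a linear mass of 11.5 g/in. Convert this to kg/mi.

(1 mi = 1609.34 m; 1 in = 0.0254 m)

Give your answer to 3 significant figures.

729 kg/mi

11.5 g/in × 0.001 kg/g ÷ 0.0254 m/in = 0.452756 kg/m
0.452756 kg/m × 1609.34 m/mi = 728.638 kg/mi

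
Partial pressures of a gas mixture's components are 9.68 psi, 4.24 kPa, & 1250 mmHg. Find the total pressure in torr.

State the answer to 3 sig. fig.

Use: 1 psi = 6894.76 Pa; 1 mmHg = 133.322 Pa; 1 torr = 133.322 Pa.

9.68 psi × 6894.76 = 66741.3 Pa
4.24 kPa × 1000 = 4240 Pa
1250 mmHg × 133.322 = 166652 Pa
Total: 66741.3 + 4240 + 166652 = 237633 Pa
In torr: 237633 / 133.322 = 1782.4 torr

1780 torr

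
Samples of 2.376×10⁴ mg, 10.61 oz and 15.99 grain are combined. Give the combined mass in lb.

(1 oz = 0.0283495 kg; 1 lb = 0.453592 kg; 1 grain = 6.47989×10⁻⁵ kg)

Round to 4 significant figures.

2.376×10⁴ mg × 10⁻⁶ = 0.02376 kg
10.61 oz × 0.0283495 = 0.300788 kg
15.99 grain × 6.47989×10⁻⁵ = 0.00103613 kg
Sum: 0.02376 + 0.300788 + 0.00103613 = 0.325584 kg
In lb: 0.325584 / 0.453592 = 0.71779 lb

0.7178 lb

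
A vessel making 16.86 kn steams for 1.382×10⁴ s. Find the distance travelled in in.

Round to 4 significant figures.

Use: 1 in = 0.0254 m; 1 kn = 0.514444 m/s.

16.86 kn × 0.514444 → 8.67353 m/s
d = v × t = 8.67353 m/s × 13820 s = 119868 m
119868 m ÷ (0.0254 m/in) = 4.71921×10⁶ in

4.719×10⁶ in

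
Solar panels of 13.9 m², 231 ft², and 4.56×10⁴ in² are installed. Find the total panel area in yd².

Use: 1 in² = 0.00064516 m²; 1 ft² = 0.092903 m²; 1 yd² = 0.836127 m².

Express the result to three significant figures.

77.5 yd²

13.9 m² (already m²)
231 ft² × 0.092903 → 21.4606 m²
4.56×10⁴ in² × 0.00064516 → 29.4193 m²
Sum: 13.9 + 21.4606 + 29.4193 = 64.7799 m²
In yd²: 64.7799 / 0.836127 = 77.4761 yd²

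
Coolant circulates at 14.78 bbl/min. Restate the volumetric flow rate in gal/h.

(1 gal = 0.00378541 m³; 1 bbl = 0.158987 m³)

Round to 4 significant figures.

14.78 bbl/min × 0.158987 m³/bbl ÷ 60 s/min = 0.0391638 m³/s
0.0391638 m³/s ÷ 0.00378541 m³/gal × 3600 s/h = 37245.6 gal/h

3.725×10⁴ gal/h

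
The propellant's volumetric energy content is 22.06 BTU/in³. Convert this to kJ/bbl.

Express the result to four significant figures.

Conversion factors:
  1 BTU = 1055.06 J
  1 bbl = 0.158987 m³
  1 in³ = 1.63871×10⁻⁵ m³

2.258×10⁵ kJ/bbl

22.06 BTU/in³ × 1055.06 J/BTU ÷ 1.63871×10⁻⁵ m³/in³ = 1.4203×10⁹ J/m³
1.4203×10⁹ J/m³ ÷ 1000 J/kJ × 0.158987 m³/bbl = 225809 kJ/bbl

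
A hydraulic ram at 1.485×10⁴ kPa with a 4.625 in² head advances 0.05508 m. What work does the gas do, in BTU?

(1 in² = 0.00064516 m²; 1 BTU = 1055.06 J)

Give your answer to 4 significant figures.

1.485×10⁴ kPa → 1.485×10⁷ Pa
4.625 in² → 0.00298386 m²
F = P × A = 1.485×10⁷ × 0.00298386 = 44310.3 N
W = F × d = 44310.3 × 0.05508 = 2440.61 J
In BTU: 2440.61 / 1055.06 = 2.31324 BTU

2.313 BTU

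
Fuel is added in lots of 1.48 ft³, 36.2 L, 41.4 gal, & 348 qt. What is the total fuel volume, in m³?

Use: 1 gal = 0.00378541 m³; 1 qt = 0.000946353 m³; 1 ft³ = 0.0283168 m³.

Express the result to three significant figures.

0.564 m³

1.48 ft³ × 0.0283168 = 0.0419089 m³
36.2 L × 0.001 = 0.0362 m³
41.4 gal × 0.00378541 = 0.156716 m³
348 qt × 0.000946353 = 0.329331 m³
Combined: 0.0419089 + 0.0362 + 0.156716 + 0.329331 = 0.564156 m³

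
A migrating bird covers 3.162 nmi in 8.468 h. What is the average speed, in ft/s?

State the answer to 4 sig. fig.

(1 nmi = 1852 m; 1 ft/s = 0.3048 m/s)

3.162 nmi × 1852 = 5856.02 m
8.468 h × 3600 = 30484.8 s
v = d / t = 5856.02 m / 30484.8 s = 0.192096 m/s
0.192096 m/s ÷ (0.3048 m/s/ft/s) = 0.630236 ft/s

0.6302 ft/s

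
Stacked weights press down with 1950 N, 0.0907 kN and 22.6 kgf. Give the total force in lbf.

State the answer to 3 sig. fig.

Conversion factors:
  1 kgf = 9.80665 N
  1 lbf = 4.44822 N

509 lbf

1950 N (already N)
0.0907 kN × 1000 = 90.7 N
22.6 kgf × 9.80665 = 221.63 N
Combined: 1950 + 90.7 + 221.63 = 2262.33 N
In lbf: 2262.33 / 4.44822 = 508.592 lbf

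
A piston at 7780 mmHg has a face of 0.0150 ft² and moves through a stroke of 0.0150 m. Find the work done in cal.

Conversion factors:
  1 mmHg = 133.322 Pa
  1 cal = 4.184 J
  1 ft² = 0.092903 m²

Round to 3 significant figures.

7780 mmHg → 1.03725×10⁶ Pa
0.0150 ft² → 0.00139354 m²
F = P × A = 1.03725×10⁶ × 0.00139354 = 1445.45 N
W = F × d = 1445.45 × 0.015 = 21.6818 J
In cal: 21.6818 / 4.184 = 5.18207 cal

5.18 cal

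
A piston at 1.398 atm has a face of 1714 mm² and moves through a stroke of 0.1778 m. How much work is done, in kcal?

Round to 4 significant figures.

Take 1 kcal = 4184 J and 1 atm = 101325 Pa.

0.01032 kcal

1.398 atm → 141652 Pa
1714 mm² → 0.001714 m²
F = P × A = 141652 × 0.001714 = 242.792 N
W = F × d = 242.792 × 0.1778 = 43.1684 J
In kcal: 43.1684 / 4184 = 0.0103175 kcal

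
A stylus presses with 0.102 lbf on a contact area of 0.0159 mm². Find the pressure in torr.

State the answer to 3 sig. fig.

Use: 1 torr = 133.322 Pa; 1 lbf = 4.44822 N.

0.102 lbf × 4.44822 = 0.453718 N
0.0159 mm² × 10⁻⁶ = 1.59×10⁻⁸ m²
P = F / A = 0.453718 N / 1.59×10⁻⁸ m² = 2.85357×10⁷ Pa
2.85357×10⁷ Pa ÷ (133.322 Pa/torr) = 214036 torr

2.14×10⁵ torr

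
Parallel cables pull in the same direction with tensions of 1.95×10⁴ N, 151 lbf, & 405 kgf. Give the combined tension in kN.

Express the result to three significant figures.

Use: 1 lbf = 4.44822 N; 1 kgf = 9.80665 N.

1.95×10⁴ N (already N)
151 lbf × 4.44822 = 671.681 N
405 kgf × 9.80665 = 3971.69 N
Combined: 19500 + 671.681 + 3971.69 = 24143.4 N
In kN: 24143.4 / 1000 = 24.1434 kN

24.1 kN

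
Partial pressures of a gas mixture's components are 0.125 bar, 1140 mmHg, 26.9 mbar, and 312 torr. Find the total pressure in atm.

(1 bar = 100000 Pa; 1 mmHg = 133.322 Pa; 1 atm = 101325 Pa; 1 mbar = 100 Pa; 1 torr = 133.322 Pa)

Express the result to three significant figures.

0.125 bar × 100000 = 12500 Pa
1140 mmHg × 133.322 = 151987 Pa
26.9 mbar × 100 = 2690 Pa
312 torr × 133.322 = 41596.5 Pa
Total: 12500 + 151987 + 2690 + 41596.5 = 208774 Pa
In atm: 208774 / 101325 = 2.06044 atm

2.06 atm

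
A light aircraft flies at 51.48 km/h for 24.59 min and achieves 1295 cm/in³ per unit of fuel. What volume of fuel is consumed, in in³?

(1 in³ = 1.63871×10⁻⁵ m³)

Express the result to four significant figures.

1629 in³

51.48 km/h → 14.3 m/s
24.59 min → 1475.4 s
d = v × t = 14.3 × 1475.4 = 21098.2 m
1295 cm/in³ → 790256 m/m³
V = d / (distance per unit fuel) = 21098.2 / 790256 = 0.0266979 m³
In in³: 0.0266979 / 1.63871×10⁻⁵ = 1629.2 in³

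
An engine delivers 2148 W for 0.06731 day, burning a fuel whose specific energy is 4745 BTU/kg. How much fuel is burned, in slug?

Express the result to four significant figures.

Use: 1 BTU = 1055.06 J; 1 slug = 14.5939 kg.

0.1710 slug

0.06731 day → 5815.58 s
E = P × t = 2148 × 5815.58 = 1.24919×10⁷ J
4745 BTU/kg → 5.00626×10⁶ J/kg
m = E / e_s = 1.24919×10⁷ / 5.00626×10⁶ = 2.49526 kg
In slug: 2.49526 / 14.5939 = 0.17098 slug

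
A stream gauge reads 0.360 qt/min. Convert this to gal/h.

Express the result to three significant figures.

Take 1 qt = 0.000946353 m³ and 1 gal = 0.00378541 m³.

0.360 qt/min × 0.000946353 m³/qt ÷ 60 s/min = 5.67812×10⁻⁶ m³/s
5.67812×10⁻⁶ m³/s ÷ 0.00378541 m³/gal × 3600 s/h = 5.4 gal/h

5.40 gal/h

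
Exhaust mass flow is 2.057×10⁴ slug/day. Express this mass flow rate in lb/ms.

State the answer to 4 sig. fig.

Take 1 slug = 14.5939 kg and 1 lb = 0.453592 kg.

0.007660 lb/ms

2.057×10⁴ slug/day × 14.5939 kg/slug ÷ 86400 s/day = 3.4745 kg/s
3.4745 kg/s ÷ 0.453592 kg/lb × 0.001 s/ms = 0.00765997 lb/ms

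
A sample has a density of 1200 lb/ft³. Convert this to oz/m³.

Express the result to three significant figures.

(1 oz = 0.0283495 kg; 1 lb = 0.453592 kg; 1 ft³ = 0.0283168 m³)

6.78×10⁵ oz/m³

1200 lb/ft³ × 0.453592 kg/lb ÷ 0.0283168 m³/ft³ = 19222.2 kg/m³
19222.2 kg/m³ ÷ 0.0283495 kg/oz = 678044 oz/m³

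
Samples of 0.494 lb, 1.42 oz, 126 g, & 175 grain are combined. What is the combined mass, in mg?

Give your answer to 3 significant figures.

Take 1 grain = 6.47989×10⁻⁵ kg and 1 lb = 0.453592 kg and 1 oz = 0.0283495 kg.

4.02×10⁵ mg

0.494 lb × 0.453592 = 0.224074 kg
1.42 oz × 0.0283495 = 0.0402563 kg
126 g × 0.001 = 0.126 kg
175 grain × 6.47989×10⁻⁵ = 0.0113398 kg
Total: 0.224074 + 0.0402563 + 0.126 + 0.0113398 = 0.40167 kg
In mg: 0.40167 / 10⁻⁶ = 401670 mg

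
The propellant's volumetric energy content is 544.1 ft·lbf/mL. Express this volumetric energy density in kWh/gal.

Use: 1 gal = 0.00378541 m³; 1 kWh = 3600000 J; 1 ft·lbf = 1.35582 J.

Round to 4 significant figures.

544.1 ft·lbf/mL × 1.35582 J/ft·lbf ÷ 10⁻⁶ m³/mL = 7.37702×10⁸ J/m³
7.37702×10⁸ J/m³ ÷ 3600000 J/kWh × 0.00378541 m³/gal = 0.775696 kWh/gal

0.7757 kWh/gal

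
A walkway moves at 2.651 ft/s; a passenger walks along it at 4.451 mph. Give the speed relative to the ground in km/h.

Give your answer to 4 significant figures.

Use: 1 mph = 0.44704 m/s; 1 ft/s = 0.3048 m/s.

2.651 ft/s × 0.3048 = 0.808025 m/s
4.451 mph × 0.44704 = 1.98978 m/s
Total: 0.808025 + 1.98978 = 2.79781 m/s
In km/h: 2.79781 / (1/3.6) = 10.0721 km/h

10.07 km/h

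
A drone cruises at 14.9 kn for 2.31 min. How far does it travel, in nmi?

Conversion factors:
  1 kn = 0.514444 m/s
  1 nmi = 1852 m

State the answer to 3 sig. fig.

14.9 kn × 0.514444 → 7.66522 m/s
2.31 min × 60 → 138.6 s
d = v × t = 7.66522 m/s × 138.6 s = 1062.4 m
1062.4 m ÷ (1852 m/nmi) = 0.57365 nmi

0.574 nmi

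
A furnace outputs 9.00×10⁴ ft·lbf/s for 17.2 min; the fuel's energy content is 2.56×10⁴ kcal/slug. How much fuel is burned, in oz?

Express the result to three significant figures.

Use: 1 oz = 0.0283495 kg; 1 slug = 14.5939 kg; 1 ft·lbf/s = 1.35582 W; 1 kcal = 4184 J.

9.00×10⁴ ft·lbf/s → 122024 W
17.2 min → 1032 s
E = P × t = 122024 × 1032 = 1.25929×10⁸ J
2.56×10⁴ kcal/slug → 7.3394×10⁶ J/kg
m = E / e_s = 1.25929×10⁸ / 7.3394×10⁶ = 17.1579 kg
In oz: 17.1579 / 0.0283495 = 605.228 oz

605 oz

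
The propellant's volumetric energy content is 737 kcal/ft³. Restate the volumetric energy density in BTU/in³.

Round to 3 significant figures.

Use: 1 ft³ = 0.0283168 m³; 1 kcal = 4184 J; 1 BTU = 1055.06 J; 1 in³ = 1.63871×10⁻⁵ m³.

1.69 BTU/in³

737 kcal/ft³ × 4184 J/kcal ÷ 0.0283168 m³/ft³ = 1.08897×10⁸ J/m³
1.08897×10⁸ J/m³ ÷ 1055.06 J/BTU × 1.63871×10⁻⁵ m³/in³ = 1.69138 BTU/in³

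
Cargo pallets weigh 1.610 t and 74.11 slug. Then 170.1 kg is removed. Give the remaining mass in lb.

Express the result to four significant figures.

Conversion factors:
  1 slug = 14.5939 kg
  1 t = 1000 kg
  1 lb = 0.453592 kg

5559 lb

1.610 t × 1000 = 1610 kg
74.11 slug × 14.5939 = 1081.55 kg
170.1 kg (already kg)
Net: 1610 + 1081.55 − 170.1 = 2521.45 kg
In lb: 2521.45 / 0.453592 = 5558.85 lb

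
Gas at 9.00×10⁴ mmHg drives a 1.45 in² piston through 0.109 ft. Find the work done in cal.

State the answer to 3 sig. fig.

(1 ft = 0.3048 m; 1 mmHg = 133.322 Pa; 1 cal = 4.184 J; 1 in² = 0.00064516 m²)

89.1 cal

9.00×10⁴ mmHg → 1.1999×10⁷ Pa
1.45 in² → 9.35482×10⁻⁴ m²
F = P × A = 1.1999×10⁷ × 9.35482×10⁻⁴ = 11224.8 N
0.109 ft → 0.0332232 m
W = F × d = 11224.8 × 0.0332232 = 372.924 J
In cal: 372.924 / 4.184 = 89.131 cal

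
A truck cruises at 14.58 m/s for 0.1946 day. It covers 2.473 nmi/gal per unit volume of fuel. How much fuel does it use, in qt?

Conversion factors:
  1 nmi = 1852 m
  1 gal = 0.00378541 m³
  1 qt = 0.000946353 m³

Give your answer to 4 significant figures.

214.1 qt

0.1946 day → 16813.4 s
d = v × t = 14.58 × 16813.4 = 245139 m
2.473 nmi/gal → 1.20991×10⁶ m/m³
V = d / (distance per unit fuel) = 245139 / 1.20991×10⁶ = 0.202609 m³
In qt: 0.202609 / 0.000946353 = 214.095 qt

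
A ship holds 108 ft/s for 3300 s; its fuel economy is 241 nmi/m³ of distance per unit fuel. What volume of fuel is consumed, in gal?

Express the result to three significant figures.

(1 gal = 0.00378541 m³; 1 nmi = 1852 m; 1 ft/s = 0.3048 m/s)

108 ft/s → 32.9184 m/s
d = v × t = 32.9184 × 3300 = 108631 m
241 nmi/m³ → 446332 m/m³
V = d / (distance per unit fuel) = 108631 / 446332 = 0.243386 m³
In gal: 0.243386 / 0.00378541 = 64.2958 gal

64.3 gal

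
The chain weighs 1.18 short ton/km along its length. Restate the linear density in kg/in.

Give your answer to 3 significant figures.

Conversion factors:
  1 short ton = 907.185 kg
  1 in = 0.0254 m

1.18 short ton/km × 907.185 kg/short ton ÷ 1000 m/km = 1.07048 kg/m
1.07048 kg/m × 0.0254 m/in = 0.0271902 kg/in

0.0272 kg/in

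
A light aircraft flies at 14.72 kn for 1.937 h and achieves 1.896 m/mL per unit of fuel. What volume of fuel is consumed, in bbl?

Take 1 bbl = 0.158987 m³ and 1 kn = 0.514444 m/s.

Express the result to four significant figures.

0.1752 bbl

14.72 kn → 7.57262 m/s
1.937 h → 6973.2 s
d = v × t = 7.57262 × 6973.2 = 52805.4 m
1.896 m/mL → 1.896×10⁶ m/m³
V = d / (distance per unit fuel) = 52805.4 / 1.896×10⁶ = 0.0278509 m³
In bbl: 0.0278509 / 0.158987 = 0.175177 bbl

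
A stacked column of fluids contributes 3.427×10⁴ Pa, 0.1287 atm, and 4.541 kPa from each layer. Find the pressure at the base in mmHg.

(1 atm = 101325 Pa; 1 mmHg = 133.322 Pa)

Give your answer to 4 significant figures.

3.427×10⁴ Pa (already Pa)
0.1287 atm × 101325 = 13040.5 Pa
4.541 kPa × 1000 = 4541 Pa
Sum: 34270 + 13040.5 + 4541 = 51851.5 Pa
In mmHg: 51851.5 / 133.322 = 388.919 mmHg

388.9 mmHg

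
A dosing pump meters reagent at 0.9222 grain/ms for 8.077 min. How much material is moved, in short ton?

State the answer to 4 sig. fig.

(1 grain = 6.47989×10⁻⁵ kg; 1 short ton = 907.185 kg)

0.03192 short ton

0.9222 grain/ms → 0.0597575 kg/s
8.077 min → 484.62 s
m = ṁ × t = 0.0597575 × 484.62 = 28.9597 kg
In short ton: 28.9597 / 907.185 = 0.0319226 short ton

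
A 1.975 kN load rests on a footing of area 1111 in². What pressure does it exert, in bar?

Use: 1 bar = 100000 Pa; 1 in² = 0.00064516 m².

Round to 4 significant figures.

1.975 kN × 1000 = 1975 N
1111 in² × 0.00064516 = 0.716773 m²
P = F / A = 1975 N / 0.716773 m² = 2755.41 Pa
2755.41 Pa ÷ (100000 Pa/bar) = 0.0275541 bar

0.02755 bar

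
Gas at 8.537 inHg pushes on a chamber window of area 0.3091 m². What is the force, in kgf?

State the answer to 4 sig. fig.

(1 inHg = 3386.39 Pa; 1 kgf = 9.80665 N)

911.2 kgf

8.537 inHg × 3386.39 = 28909.6 Pa
F = P × A = 28909.6 Pa × 0.3091 m² = 8935.96 N
8935.96 N ÷ (9.80665 N/kgf) = 911.214 kgf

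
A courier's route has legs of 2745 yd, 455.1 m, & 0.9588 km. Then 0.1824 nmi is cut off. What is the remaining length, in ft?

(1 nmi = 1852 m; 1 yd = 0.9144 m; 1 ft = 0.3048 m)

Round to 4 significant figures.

2745 yd × 0.9144 = 2510.03 m
455.1 m (already m)
0.9588 km × 1000 = 958.8 m
0.1824 nmi × 1852 = 337.805 m
Result: 2510.03 + 455.1 + 958.8 − 337.805 = 3586.12 m
In ft: 3586.12 / 0.3048 = 11765.5 ft

1.177×10⁴ ft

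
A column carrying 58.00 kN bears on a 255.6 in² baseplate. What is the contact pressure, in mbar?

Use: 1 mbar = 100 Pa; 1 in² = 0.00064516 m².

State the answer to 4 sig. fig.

3517 mbar

58.00 kN × 1000 → 58000 N
255.6 in² × 0.00064516 → 0.164903 m²
P = F / A = 58000 N / 0.164903 m² = 351722 Pa
351722 Pa ÷ (100 Pa/mbar) = 3517.22 mbar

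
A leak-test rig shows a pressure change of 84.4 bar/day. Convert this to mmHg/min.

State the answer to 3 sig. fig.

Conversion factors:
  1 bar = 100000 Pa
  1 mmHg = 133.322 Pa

44.0 mmHg/min

84.4 bar/day × 100000 Pa/bar ÷ 86400 s/day = 97.6852 Pa/s
97.6852 Pa/s ÷ 133.322 Pa/mmHg × 60 s/min = 43.9621 mmHg/min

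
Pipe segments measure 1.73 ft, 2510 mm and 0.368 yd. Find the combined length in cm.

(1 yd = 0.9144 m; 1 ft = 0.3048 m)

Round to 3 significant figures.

337 cm

1.73 ft × 0.3048 = 0.527304 m
2510 mm × 0.001 = 2.51 m
0.368 yd × 0.9144 = 0.336499 m
Combined: 0.527304 + 2.51 + 0.336499 = 3.3738 m
In cm: 3.3738 / 0.01 = 337.38 cm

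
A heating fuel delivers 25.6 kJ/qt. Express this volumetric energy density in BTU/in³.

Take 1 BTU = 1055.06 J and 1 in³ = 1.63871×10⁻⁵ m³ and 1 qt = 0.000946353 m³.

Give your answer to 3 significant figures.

0.420 BTU/in³

25.6 kJ/qt × 1000 J/kJ ÷ 0.000946353 m³/qt = 2.70512×10⁷ J/m³
2.70512×10⁷ J/m³ ÷ 1055.06 J/BTU × 1.63871×10⁻⁵ m³/in³ = 0.420157 BTU/in³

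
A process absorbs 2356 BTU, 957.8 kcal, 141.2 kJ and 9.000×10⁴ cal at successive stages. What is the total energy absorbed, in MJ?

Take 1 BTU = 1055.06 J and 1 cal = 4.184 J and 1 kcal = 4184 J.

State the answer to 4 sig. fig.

7.011 MJ

2356 BTU × 1055.06 = 2.48572×10⁶ J
957.8 kcal × 4184 = 4.00744×10⁶ J
141.2 kJ × 1000 = 141200 J
9.000×10⁴ cal × 4.184 = 376560 J
Total: 2.48572×10⁶ + 4.00744×10⁶ + 141200 + 376560 = 7.01092×10⁶ J
In MJ: 7.01092×10⁶ / 1000000 = 7.01092 MJ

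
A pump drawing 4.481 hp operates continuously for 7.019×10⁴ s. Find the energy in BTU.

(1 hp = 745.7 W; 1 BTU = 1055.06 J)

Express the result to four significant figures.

4.481 hp × 745.7 → 3341.48 W
E = P × t = 3341.48 W × 70190 s = 2.34538×10⁸ J
2.34538×10⁸ J ÷ (1055.06 J/BTU) = 222298 BTU

2.223×10⁵ BTU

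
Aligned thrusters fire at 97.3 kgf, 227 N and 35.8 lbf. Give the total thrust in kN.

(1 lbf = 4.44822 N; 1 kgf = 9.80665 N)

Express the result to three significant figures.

97.3 kgf × 9.80665 = 954.187 N
227 N (already N)
35.8 lbf × 4.44822 = 159.246 N
Total: 954.187 + 227 + 159.246 = 1340.43 N
In kN: 1340.43 / 1000 = 1.34043 kN

1.34 kN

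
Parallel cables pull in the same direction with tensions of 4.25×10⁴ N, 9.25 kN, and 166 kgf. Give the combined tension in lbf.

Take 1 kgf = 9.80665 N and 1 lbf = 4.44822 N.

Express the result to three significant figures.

4.25×10⁴ N (already N)
9.25 kN × 1000 = 9250 N
166 kgf × 9.80665 = 1627.9 N
Combined: 42500 + 9250 + 1627.9 = 53377.9 N
In lbf: 53377.9 / 4.44822 = 11999.8 lbf

1.20×10⁴ lbf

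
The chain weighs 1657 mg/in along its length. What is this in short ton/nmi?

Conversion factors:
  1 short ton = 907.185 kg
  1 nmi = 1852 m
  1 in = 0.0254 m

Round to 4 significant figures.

1657 mg/in × 10⁻⁶ kg/mg ÷ 0.0254 m/in = 0.0652362 kg/m
0.0652362 kg/m ÷ 907.185 kg/short ton × 1852 m/nmi = 0.133178 short ton/nmi

0.1332 short ton/nmi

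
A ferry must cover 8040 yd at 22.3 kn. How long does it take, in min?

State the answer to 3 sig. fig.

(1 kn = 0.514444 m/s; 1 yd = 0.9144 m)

8040 yd × 0.9144 → 7351.78 m
22.3 kn × 0.514444 → 11.4721 m/s
t = d / v = 7351.78 m / 11.4721 m/s = 640.84 s
640.84 s ÷ (60 s/min) = 10.6807 min

10.7 min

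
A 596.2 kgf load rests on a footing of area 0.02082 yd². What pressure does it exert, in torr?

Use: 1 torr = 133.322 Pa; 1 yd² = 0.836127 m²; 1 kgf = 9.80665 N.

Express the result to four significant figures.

596.2 kgf × 9.80665 = 5846.72 N
0.02082 yd² × 0.836127 = 0.0174082 m²
P = F / A = 5846.72 N / 0.0174082 m² = 335860 Pa
335860 Pa ÷ (133.322 Pa/torr) = 2519.16 torr

2519 torr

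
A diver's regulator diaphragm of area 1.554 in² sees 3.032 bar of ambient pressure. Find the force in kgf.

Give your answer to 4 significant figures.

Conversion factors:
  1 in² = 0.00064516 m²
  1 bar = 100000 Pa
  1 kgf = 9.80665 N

31.00 kgf

3.032 bar × 100000 = 303200 Pa
1.554 in² × 0.00064516 = 0.00100258 m²
F = P × A = 303200 Pa × 0.00100258 m² = 303.982 N
303.982 N ÷ (9.80665 N/kgf) = 30.9975 kgf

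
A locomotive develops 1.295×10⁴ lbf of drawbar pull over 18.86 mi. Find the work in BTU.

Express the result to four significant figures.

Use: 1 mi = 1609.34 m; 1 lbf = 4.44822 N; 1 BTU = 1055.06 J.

1.295×10⁴ lbf × 4.44822 = 57604.4 N
18.86 mi × 1609.34 = 30352.2 m
W = F × d = 57604.4 N × 30352.2 m = 1.74842×10⁹ J
1.74842×10⁹ J ÷ (1055.06 J/BTU) = 1.65718×10⁶ BTU

1.657×10⁶ BTU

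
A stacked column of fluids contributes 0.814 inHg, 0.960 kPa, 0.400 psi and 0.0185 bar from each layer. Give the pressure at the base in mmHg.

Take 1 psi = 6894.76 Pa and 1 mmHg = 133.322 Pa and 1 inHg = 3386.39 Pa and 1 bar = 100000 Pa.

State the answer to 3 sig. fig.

0.814 inHg × 3386.39 → 2756.52 Pa
0.960 kPa × 1000 → 960 Pa
0.400 psi × 6894.76 → 2757.9 Pa
0.0185 bar × 100000 → 1850 Pa
Combined: 2756.52 + 960 + 2757.9 + 1850 = 8324.42 Pa
In mmHg: 8324.42 / 133.322 = 62.4385 mmHg

62.4 mmHg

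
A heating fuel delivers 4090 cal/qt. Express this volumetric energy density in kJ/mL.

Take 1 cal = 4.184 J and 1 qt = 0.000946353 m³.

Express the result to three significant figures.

0.0181 kJ/mL

4090 cal/qt × 4.184 J/cal ÷ 0.000946353 m³/qt = 1.80826×10⁷ J/m³
1.80826×10⁷ J/m³ ÷ 1000 J/kJ × 10⁻⁶ m³/mL = 0.0180826 kJ/mL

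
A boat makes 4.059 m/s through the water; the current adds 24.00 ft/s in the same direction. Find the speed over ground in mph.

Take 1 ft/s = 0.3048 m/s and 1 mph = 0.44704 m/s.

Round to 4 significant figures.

4.059 m/s (already m/s)
24.00 ft/s × 0.3048 → 7.3152 m/s
Sum: 4.059 + 7.3152 = 11.3742 m/s
In mph: 11.3742 / 0.44704 = 25.4434 mph

25.44 mph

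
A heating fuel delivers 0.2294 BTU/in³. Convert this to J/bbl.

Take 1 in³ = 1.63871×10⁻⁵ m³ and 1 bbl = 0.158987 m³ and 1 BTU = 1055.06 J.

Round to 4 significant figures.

0.2294 BTU/in³ × 1055.06 J/BTU ÷ 1.63871×10⁻⁵ m³/in³ = 1.47696×10⁷ J/m³
1.47696×10⁷ J/m³ × 0.158987 m³/bbl = 2.34817×10⁶ J/bbl

2.348×10⁶ J/bbl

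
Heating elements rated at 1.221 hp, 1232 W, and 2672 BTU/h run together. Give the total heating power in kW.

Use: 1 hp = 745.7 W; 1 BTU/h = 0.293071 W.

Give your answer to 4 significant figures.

1.221 hp × 745.7 → 910.5 W
1232 W (already W)
2672 BTU/h × 0.293071 → 783.086 W
Total: 910.5 + 1232 + 783.086 = 2925.59 W
In kW: 2925.59 / 1000 = 2.92559 kW

2.926 kW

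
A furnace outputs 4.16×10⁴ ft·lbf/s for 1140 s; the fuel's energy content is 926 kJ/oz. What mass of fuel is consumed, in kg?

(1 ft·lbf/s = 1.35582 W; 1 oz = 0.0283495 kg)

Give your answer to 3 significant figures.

4.16×10⁴ ft·lbf/s → 56402.1 W
E = P × t = 56402.1 × 1140 = 6.42984×10⁷ J
926 kJ/oz → 3.26637×10⁷ J/kg
m = E / e_s = 6.42984×10⁷ / 3.26637×10⁷ = 1.9685 kg

1.97 kg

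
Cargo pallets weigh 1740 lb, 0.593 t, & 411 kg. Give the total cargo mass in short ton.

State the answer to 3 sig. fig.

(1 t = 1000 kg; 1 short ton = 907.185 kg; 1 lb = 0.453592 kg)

1740 lb × 0.453592 = 789.25 kg
0.593 t × 1000 = 593 kg
411 kg (already kg)
Total: 789.25 + 593 + 411 = 1793.25 kg
In short ton: 1793.25 / 907.185 = 1.97672 short ton

1.98 short ton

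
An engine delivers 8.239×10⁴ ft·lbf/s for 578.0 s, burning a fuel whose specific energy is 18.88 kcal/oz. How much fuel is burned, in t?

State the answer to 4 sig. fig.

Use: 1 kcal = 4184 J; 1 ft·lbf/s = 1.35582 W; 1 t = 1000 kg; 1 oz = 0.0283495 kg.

8.239×10⁴ ft·lbf/s → 111706 W
E = P × t = 111706 × 578 = 6.45661×10⁷ J
18.88 kcal/oz → 2.78643×10⁶ J/kg
m = E / e_s = 6.45661×10⁷ / 2.78643×10⁶ = 23.1716 kg
In t: 23.1716 / 1000 = 0.0231716 t

0.02317 t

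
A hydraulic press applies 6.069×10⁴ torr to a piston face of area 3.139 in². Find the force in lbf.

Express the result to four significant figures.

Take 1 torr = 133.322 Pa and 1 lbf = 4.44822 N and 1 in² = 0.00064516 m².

3684 lbf

6.069×10⁴ torr × 133.322 → 8.09131×10⁶ Pa
3.139 in² × 0.00064516 → 0.00202516 m²
F = P × A = 8.09131×10⁶ Pa × 0.00202516 m² = 16386.2 N
16386.2 N ÷ (4.44822 N/lbf) = 3683.77 lbf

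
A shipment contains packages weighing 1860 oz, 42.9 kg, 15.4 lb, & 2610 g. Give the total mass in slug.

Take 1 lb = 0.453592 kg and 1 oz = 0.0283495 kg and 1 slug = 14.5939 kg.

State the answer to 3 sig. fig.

1860 oz × 0.0283495 = 52.7301 kg
42.9 kg (already kg)
15.4 lb × 0.453592 = 6.98532 kg
2610 g × 0.001 = 2.61 kg
Sum: 52.7301 + 42.9 + 6.98532 + 2.61 = 105.225 kg
In slug: 105.225 / 14.5939 = 7.2102 slug

7.21 slug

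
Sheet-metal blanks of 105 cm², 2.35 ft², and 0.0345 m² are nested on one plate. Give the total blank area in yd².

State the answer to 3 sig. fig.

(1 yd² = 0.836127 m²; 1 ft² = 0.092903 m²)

105 cm² × 0.0001 = 0.0105 m²
2.35 ft² × 0.092903 = 0.218322 m²
0.0345 m² (already m²)
Combined: 0.0105 + 0.218322 + 0.0345 = 0.263322 m²
In yd²: 0.263322 / 0.836127 = 0.314931 yd²

0.315 yd²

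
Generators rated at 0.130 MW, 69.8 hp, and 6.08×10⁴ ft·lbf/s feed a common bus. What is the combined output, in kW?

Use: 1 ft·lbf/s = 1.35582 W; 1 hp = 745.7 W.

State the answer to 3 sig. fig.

264 kW

0.130 MW × 1000000 → 130000 W
69.8 hp × 745.7 → 52049.9 W
6.08×10⁴ ft·lbf/s × 1.35582 → 82433.9 W
Total: 130000 + 52049.9 + 82433.9 = 264484 W
In kW: 264484 / 1000 = 264.484 kW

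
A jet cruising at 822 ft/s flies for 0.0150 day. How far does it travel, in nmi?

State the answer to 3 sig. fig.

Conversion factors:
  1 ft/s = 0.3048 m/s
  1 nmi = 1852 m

175 nmi

822 ft/s × 0.3048 → 250.546 m/s
0.0150 day × 86400 → 1296 s
d = v × t = 250.546 m/s × 1296 s = 324708 m
324708 m ÷ (1852 m/nmi) = 175.328 nmi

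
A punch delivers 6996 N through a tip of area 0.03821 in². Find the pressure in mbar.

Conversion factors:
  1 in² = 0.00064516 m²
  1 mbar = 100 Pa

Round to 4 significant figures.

2.838×10⁶ mbar

0.03821 in² × 0.00064516 → 2.46516×10⁻⁵ m²
P = F / A = 6996 N / 2.46516×10⁻⁵ m² = 2.83795×10⁸ Pa
2.83795×10⁸ Pa ÷ (100 Pa/mbar) = 2.83795×10⁶ mbar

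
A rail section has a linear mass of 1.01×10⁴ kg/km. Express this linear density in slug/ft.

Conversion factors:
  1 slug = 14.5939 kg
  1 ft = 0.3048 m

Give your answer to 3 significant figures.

0.211 slug/ft

1.01×10⁴ kg/km ÷ 1000 m/km = 10.1 kg/m
10.1 kg/m ÷ 14.5939 kg/slug × 0.3048 m/ft = 0.210943 slug/ft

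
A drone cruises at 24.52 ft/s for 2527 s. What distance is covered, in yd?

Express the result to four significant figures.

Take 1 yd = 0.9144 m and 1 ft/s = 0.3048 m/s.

2.065×10⁴ yd

24.52 ft/s × 0.3048 → 7.4737 m/s
d = v × t = 7.4737 m/s × 2527 s = 18886 m
18886 m ÷ (0.9144 m/yd) = 20654 yd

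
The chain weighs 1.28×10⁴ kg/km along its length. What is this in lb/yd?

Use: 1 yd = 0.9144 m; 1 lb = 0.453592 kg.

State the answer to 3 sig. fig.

1.28×10⁴ kg/km ÷ 1000 m/km = 12.8 kg/m
12.8 kg/m ÷ 0.453592 kg/lb × 0.9144 m/yd = 25.8036 lb/yd

25.8 lb/yd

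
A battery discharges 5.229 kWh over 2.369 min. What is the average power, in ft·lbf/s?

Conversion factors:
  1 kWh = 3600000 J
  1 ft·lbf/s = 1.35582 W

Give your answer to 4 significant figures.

9.768×10⁴ ft·lbf/s

5.229 kWh × 3600000 = 1.88244×10⁷ J
2.369 min × 60 = 142.14 s
P = E / t = 1.88244×10⁷ J / 142.14 s = 132436 W
132436 W ÷ (1.35582 W/ft·lbf/s) = 97679.6 ft·lbf/s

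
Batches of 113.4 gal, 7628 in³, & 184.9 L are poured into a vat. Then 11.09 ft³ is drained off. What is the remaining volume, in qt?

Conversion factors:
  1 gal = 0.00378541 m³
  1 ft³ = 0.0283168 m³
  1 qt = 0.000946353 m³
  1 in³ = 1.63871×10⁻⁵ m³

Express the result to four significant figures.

113.4 gal × 0.00378541 → 0.429265 m³
7628 in³ × 1.63871×10⁻⁵ → 0.125001 m³
184.9 L × 0.001 → 0.1849 m³
11.09 ft³ × 0.0283168 → 0.314033 m³
Result: 0.429265 + 0.125001 + 0.1849 − 0.314033 = 0.425133 m³
In qt: 0.425133 / 0.000946353 = 449.233 qt

449.2 qt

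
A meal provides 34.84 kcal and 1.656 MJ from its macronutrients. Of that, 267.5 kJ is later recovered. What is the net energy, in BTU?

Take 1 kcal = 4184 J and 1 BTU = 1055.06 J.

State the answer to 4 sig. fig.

34.84 kcal × 4184 → 145771 J
1.656 MJ × 1000000 → 1.656×10⁶ J
267.5 kJ × 1000 → 267500 J
Result: 145771 + 1.656×10⁶ − 267500 = 1.53427×10⁶ J
In BTU: 1.53427×10⁶ / 1055.06 = 1454.2 BTU

1454 BTU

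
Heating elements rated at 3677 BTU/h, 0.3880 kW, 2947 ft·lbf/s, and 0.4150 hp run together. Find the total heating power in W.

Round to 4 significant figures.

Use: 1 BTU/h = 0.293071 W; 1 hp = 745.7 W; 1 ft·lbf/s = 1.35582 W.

3677 BTU/h × 0.293071 → 1077.62 W
0.3880 kW × 1000 → 388 W
2947 ft·lbf/s × 1.35582 → 3995.6 W
0.4150 hp × 745.7 → 309.466 W
Sum: 1077.62 + 388 + 3995.6 + 309.466 = 5770.69 W

5771 W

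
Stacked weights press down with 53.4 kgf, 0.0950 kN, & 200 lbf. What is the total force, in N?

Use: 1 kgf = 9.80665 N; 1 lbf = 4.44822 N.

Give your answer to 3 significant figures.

53.4 kgf × 9.80665 = 523.675 N
0.0950 kN × 1000 = 95 N
200 lbf × 4.44822 = 889.644 N
Sum: 523.675 + 95 + 889.644 = 1508.32 N

1510 N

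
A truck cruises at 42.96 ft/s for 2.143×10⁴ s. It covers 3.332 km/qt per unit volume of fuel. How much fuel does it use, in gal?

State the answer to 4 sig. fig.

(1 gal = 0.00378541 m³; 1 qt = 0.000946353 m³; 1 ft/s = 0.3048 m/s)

21.05 gal

42.96 ft/s → 13.0942 m/s
d = v × t = 13.0942 × 21430 = 280609 m
3.332 km/qt → 3.52088×10⁶ m/m³
V = d / (distance per unit fuel) = 280609 / 3.52088×10⁶ = 0.0796985 m³
In gal: 0.0796985 / 0.00378541 = 21.0541 gal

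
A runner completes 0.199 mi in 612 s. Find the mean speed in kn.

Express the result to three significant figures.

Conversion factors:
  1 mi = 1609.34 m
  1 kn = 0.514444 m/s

0.199 mi × 1609.34 → 320.259 m
v = d / t = 320.259 m / 612 s = 0.523299 m/s
0.523299 m/s ÷ (0.514444 m/s/kn) = 1.01721 kn

1.02 kn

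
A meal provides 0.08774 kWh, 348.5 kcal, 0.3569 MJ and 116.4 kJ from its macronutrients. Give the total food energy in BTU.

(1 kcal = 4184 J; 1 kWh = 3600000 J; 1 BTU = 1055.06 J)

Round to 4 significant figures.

2130 BTU

0.08774 kWh × 3600000 = 315864 J
348.5 kcal × 4184 = 1.45812×10⁶ J
0.3569 MJ × 1000000 = 356900 J
116.4 kJ × 1000 = 116400 J
Sum: 315864 + 1.45812×10⁶ + 356900 + 116400 = 2.24728×10⁶ J
In BTU: 2.24728×10⁶ / 1055.06 = 2130 BTU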